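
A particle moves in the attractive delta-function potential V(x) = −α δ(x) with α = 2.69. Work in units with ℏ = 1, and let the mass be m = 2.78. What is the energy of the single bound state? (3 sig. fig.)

E = -10.1

For x ≠ 0 the bound state is ψ ∝ e^{−κ|x|}; integrating the TISE across the delta gives the cusp condition 2κ = 2mα/ℏ², so κ = 7.478.
Then E = −ℏ²κ²/(2m) = −mα²/(2ℏ²) = -10.06.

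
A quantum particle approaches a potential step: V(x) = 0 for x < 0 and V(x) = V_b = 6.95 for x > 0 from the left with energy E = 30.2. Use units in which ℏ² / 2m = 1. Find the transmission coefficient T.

The wavenumbers are k₁ = √(2mE)/ℏ = 5.495 on the left and k₂ = √(2m(E − V_b))/ℏ = 4.822 on the right.
Matching ψ and ψ′ at x = 0 gives r = (k₁ − k₂)/(k₁ + k₂), so R = r² = 0.004263 and T = 1 − R = 0.9957.

T = 0.996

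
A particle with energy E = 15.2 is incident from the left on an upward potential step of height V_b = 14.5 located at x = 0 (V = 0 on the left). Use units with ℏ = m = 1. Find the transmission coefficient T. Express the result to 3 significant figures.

The wavenumbers are k₁ = √(2mE)/ℏ = 5.514 on the left and k₂ = √(2m(E − V_b))/ℏ = 1.183 on the right.
Continuity of ψ and ψ′ at the step yields the reflection amplitude r = (k₁ − k₂)/(k₁ + k₂) = 0.6466; thus R = |r|² = 0.4181, T = 0.5819.

T = 0.582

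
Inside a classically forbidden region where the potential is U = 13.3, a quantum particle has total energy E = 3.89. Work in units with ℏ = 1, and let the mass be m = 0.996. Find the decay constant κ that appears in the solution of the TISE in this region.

Since E < U the TISE in this region is ψ'' = κ²ψ with κ = √(2m(U − E))/ℏ.
κ = √(2 × 0.996 × 9.41) = 4.330.

κ = 4.33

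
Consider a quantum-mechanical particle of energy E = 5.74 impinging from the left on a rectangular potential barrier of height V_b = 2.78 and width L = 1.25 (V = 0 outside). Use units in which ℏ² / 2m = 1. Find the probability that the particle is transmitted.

T = 0.926

Above the barrier the interior wavenumber is k₂ = √(2m(E − V_b))/ℏ = 1.720, giving phase k₂L = 2.151.
Matching at both interfaces gives T⁻¹ = 1 + V_b² sin²(k₂L) / [4E(E − V_b)] = 1.080, hence T = 0.926.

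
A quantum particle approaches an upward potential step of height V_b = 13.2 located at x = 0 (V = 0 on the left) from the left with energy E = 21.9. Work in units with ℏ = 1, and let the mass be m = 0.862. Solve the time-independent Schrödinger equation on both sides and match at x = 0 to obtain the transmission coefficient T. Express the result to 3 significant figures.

The wavenumbers are k₁ = √(2mE)/ℏ = 6.145 on the left and k₂ = √(2m(E − V_b))/ℏ = 3.873 on the right.
Matching ψ and ψ′ at x = 0 gives r = (k₁ − k₂)/(k₁ + k₂), so R = r² = 0.05143 and T = 1 − R = 0.9486.

T = 0.949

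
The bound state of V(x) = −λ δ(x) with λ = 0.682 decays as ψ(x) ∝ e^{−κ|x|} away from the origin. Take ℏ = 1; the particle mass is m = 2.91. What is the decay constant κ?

Integrate −(ℏ²/2m)ψ'' − λδ(x)ψ = Eψ from −ε to +ε: the ψ'' term gives ψ'(0⁺) − ψ'(0⁻) and the δ term gives −(2mλ/ℏ²)ψ(0).
With ψ ∝ e^{−κ|x|} this yields −2κ = −2mλ/ℏ², so κ = mλ/ℏ² = 1.985.

κ = 1.98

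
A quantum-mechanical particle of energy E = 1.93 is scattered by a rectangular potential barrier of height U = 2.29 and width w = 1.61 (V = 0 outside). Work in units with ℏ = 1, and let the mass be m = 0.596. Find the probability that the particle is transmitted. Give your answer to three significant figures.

E < U: inside the barrier ψ ∝ e^{±κx} with κ = √(2m(U − E))/ℏ = 0.6551.
κw = 1.055, sinh(κw) = 1.261.
Matching ψ, ψ′ at both faces gives T = [1 + U² sinh²(κw) / (4E(U − E))]⁻¹ = 1/4.002 = 0.250.

T = 0.250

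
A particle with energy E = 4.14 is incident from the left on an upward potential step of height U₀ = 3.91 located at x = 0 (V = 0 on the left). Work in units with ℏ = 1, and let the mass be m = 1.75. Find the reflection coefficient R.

R = 0.383

The wavenumbers are k₁ = √(2mE)/ℏ = 3.807 on the left and k₂ = √(2m(E − U₀))/ℏ = 0.8972 on the right.
Continuity of ψ and ψ′ at the step yields the reflection amplitude r = (k₁ − k₂)/(k₁ + k₂) = 0.6185; thus R = |r|² = 0.3826, T = 0.6174.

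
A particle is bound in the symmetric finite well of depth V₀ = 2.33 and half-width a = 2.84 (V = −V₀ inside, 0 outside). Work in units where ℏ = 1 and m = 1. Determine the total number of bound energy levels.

Define the well-strength parameter z₀ = (a/ℏ)√(2mV₀) = 2.84 × √(2·1·2.33) = 6.131.
The even/odd transcendental equations gain one root per π/2 in z₀, giving N = 1 + ⌊2z₀/π⌋ = 1 + ⌊3.903⌋ = 4.

N = 4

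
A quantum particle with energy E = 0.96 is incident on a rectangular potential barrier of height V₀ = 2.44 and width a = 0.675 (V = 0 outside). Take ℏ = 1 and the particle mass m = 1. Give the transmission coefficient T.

Since E < V₀ the interior solution is evanescent with decay constant κ = √(2m(V₀ − E))/ℏ = 1.720.
κa = 1.161, sinh(κa) = 1.441.
Matching ψ, ψ′ at both faces gives T = [1 + V₀² sinh²(κa) / (4E(V₀ − E))]⁻¹ = 1/3.174 = 0.315.

T = 0.315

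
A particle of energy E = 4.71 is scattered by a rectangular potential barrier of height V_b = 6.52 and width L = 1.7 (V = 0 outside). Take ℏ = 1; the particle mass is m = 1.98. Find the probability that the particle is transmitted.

T = 0.000357

Since E < V_b the interior solution is evanescent with decay constant κ = √(2m(V_b − E))/ℏ = 2.677.
κL = 4.551, sinh(κL) = 47.37.
The exact tunnelling result is T⁻¹ = 1 + V_b² sinh²(κL) / [4E(V_b − E)] = 2799, so T = 0.000357.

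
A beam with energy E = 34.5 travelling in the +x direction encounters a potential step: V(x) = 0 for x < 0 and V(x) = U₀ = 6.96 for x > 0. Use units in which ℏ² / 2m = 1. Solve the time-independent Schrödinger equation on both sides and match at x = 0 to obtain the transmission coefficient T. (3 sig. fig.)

T = 0.997

The wavenumbers are k₁ = √(2mE)/ℏ = 5.874 on the left and k₂ = √(2m(E − U₀))/ℏ = 5.248 on the right.
Continuity of ψ and ψ′ at the step yields the reflection amplitude r = (k₁ − k₂)/(k₁ + k₂) = 0.05627; thus R = |r|² = 0.003166, T = 0.9968.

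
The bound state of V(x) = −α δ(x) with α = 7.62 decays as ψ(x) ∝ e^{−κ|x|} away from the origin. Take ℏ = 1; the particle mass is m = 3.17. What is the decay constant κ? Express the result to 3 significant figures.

κ = 24.2

Integrating the TISE across x = 0 gives the cusp condition ψ'(0⁺) − ψ'(0⁻) = −(2mα/ℏ²)ψ(0).
With ψ ∝ e^{−κ|x|} this yields −2κ = −2mα/ℏ², so κ = mα/ℏ² = 24.16.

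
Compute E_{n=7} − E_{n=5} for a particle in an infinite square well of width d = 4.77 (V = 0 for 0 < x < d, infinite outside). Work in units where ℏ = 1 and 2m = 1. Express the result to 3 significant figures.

ΔE = 10.4

E_n = n²π²ℏ²/(2md²), so ΔE = (7² − 5²) π²ℏ²/(2md²).
ΔE = 24 × π² / (2 × 0.5 × 4.77²) = 10.41.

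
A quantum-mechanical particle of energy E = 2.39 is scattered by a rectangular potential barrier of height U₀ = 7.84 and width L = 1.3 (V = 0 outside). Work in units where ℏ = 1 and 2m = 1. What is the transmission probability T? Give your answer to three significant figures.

T = 0.00781

Since E < U₀ the interior solution is evanescent with decay constant κ = √(2m(U₀ − E))/ℏ = 2.335.
κL = 3.035, sinh(κL) = 10.38.
The exact tunnelling result is T⁻¹ = 1 + U₀² sinh²(κL) / [4E(U₀ − E)] = 128.0, so T = 0.00781.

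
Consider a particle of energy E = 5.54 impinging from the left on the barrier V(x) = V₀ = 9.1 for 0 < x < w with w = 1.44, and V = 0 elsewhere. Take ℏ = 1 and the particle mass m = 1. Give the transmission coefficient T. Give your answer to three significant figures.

T = 0.00175

E < V₀: inside the barrier ψ ∝ e^{±κx} with κ = √(2m(V₀ − E))/ℏ = 2.668.
κw = 3.842, sinh(κw) = 23.31.
Matching ψ, ψ′ at both faces gives T = [1 + V₀² sinh²(κw) / (4E(V₀ − E))]⁻¹ = 1/571.3 = 0.00175.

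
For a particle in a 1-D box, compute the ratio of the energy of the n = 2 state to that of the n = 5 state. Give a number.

0.16

E_n = n²π²ℏ²/(2mL²) so the ratio is n₂²/n₁² = 4/25 = 0.16.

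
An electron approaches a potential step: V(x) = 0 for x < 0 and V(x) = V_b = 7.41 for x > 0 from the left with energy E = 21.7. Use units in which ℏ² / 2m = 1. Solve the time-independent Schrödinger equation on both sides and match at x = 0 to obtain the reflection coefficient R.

R = 0.0108

The wavenumbers are k₁ = √(2mE)/ℏ = 4.658 on the left and k₂ = √(2m(E − V_b))/ℏ = 3.780 on the right.
Continuity of ψ and ψ′ at the step yields the reflection amplitude r = (k₁ − k₂)/(k₁ + k₂) = 0.1041; thus R = |r|² = 0.01083, T = 0.9892.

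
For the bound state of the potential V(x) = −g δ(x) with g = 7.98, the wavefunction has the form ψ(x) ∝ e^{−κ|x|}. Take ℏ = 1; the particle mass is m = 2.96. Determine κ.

κ = 23.6

Integrating the TISE across x = 0 gives the cusp condition ψ'(0⁺) − ψ'(0⁻) = −(2mg/ℏ²)ψ(0).
With ψ ∝ e^{−κ|x|} this yields −2κ = −2mg/ℏ², so κ = mg/ℏ² = 23.62.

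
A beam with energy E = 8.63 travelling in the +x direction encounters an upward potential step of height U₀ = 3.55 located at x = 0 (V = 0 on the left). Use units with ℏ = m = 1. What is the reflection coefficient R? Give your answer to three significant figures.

R = 0.0173

On each side the TISE gives plane waves with k = √(2m(E − V))/ℏ: k₁ = √(2·1·8.63) = 4.155, k₂ = √(2·1·5.08) = 3.187.
Matching ψ and ψ′ at x = 0 gives r = (k₁ − k₂)/(k₁ + k₂), so R = r² = 0.01735 and T = 1 − R = 0.9827.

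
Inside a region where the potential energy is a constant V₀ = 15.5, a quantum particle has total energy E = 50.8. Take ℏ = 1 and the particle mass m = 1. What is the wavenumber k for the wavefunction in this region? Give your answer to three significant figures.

k = 8.40

With E > V₀ the solution is oscillatory, ψ ∝ e^{±ikx} with k = √(2m(E − V₀))/ℏ.
k = √(2 × 1 × 35.3) = 8.402.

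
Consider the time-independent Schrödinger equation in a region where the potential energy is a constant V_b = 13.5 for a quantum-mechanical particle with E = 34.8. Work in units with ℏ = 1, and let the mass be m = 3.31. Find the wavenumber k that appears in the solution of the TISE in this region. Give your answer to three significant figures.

With E > V_b the solution is oscillatory, ψ ∝ e^{±ikx} with k = √(2m(E − V_b))/ℏ.
k = √(2 × 3.31 × 21.3) = 11.87.

k = 11.9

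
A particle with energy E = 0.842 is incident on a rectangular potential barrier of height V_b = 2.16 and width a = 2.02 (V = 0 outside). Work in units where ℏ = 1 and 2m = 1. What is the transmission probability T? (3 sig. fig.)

E < V_b: inside the barrier ψ ∝ e^{±κx} with κ = √(2m(V_b − E))/ℏ = 1.148.
κa = 2.319, sinh(κa) = 5.034.
The exact tunnelling result is T⁻¹ = 1 + V_b² sinh²(κa) / [4E(V_b − E)] = 27.63, so T = 0.0362.

T = 0.0362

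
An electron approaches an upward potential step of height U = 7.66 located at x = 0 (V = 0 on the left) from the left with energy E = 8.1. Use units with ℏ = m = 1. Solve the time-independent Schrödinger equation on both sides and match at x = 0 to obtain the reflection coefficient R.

On each side the TISE gives plane waves with k = √(2m(E − V))/ℏ: k₁ = √(2·1·8.1) = 4.025, k₂ = √(2·1·0.44) = 0.9381.
Continuity of ψ and ψ′ at the step yields the reflection amplitude r = (k₁ − k₂)/(k₁ + k₂) = 0.6220; thus R = |r|² = 0.3868, T = 0.6132.

R = 0.387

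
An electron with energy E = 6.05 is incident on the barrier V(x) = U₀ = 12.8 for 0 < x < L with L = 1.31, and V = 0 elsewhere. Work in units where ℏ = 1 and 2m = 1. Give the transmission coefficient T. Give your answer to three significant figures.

T = 0.00440

E < U₀: inside the barrier ψ ∝ e^{±κx} with κ = √(2m(U₀ − E))/ℏ = 2.598.
κL = 3.403, sinh(κL) = 15.02.
The exact tunnelling result is T⁻¹ = 1 + U₀² sinh²(κL) / [4E(U₀ − E)] = 227.2, so T = 0.00440.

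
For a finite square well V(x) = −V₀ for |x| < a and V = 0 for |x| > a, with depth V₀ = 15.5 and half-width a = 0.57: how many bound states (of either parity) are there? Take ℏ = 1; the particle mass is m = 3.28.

N = 4

The dimensionless depth is z₀ = a√(2mV₀)/ℏ = 0.57 × √(101.7) = 5.748.
The even/odd transcendental equations gain one root per π/2 in z₀, giving N = 1 + ⌊2z₀/π⌋ = 1 + ⌊3.659⌋ = 4.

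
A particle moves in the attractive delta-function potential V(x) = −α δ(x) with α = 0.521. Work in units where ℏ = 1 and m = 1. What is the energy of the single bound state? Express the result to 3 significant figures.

For x ≠ 0 the bound state is ψ ∝ e^{−κ|x|}; integrating the TISE across the delta gives the cusp condition 2κ = 2mα/ℏ², so κ = 0.5210.
Then E = −ℏ²κ²/(2m) = −mα²/(2ℏ²) = -0.1357.

E = -0.136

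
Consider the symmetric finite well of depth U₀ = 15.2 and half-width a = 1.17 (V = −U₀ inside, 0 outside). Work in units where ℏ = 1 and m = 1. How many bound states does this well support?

Define the well-strength parameter z₀ = (a/ℏ)√(2mU₀) = 1.17 × √(2·1·15.2) = 6.451.
The even/odd transcendental equations gain one root per π/2 in z₀, giving N = 1 + ⌊2z₀/π⌋ = 1 + ⌊4.107⌋ = 5.

N = 5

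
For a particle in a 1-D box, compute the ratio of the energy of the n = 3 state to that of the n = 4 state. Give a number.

Since E_n ∝ n², the ratio is (3/4)² = 0.5625.

0.5625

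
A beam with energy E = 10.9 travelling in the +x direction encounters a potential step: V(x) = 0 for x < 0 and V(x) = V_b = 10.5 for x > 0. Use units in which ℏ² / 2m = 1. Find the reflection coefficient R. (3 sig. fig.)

R = 0.460

On each side the TISE gives plane waves with k = √(2m(E − V))/ℏ: k₁ = √(2·½·10.9) = 3.302, k₂ = √(2·½·0.4) = 0.6325.
Matching ψ and ψ′ at x = 0 gives r = (k₁ − k₂)/(k₁ + k₂), so R = r² = 0.4603 and T = 1 − R = 0.5397.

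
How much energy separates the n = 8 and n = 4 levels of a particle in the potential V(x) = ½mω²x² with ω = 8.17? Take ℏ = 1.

ΔE = 32.7

E_n = ℏω(n + ½), so ΔE = (8 − 4) ℏω = 4 × 8.17 = 32.68.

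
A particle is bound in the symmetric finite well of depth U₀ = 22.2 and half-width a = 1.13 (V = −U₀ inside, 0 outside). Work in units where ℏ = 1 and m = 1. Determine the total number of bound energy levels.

Define the well-strength parameter z₀ = (a/ℏ)√(2mU₀) = 1.13 × √(2·1·22.2) = 7.530.
A new bound state (alternating even/odd) appears each time z₀ passes a multiple of π/2, so N = ⌊2z₀/π⌋ + 1 = ⌊4.793⌋ + 1 = 5.

N = 5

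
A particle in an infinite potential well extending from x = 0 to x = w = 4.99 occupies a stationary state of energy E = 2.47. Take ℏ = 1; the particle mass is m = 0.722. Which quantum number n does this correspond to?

n = 3

From E_n = n²π²ℏ²/(2mw²) invert to n = √(2mw²E)/(πℏ).
n = (4.99/π) × √(2 × 0.722 × 2.47) = 3.000 → n = 3.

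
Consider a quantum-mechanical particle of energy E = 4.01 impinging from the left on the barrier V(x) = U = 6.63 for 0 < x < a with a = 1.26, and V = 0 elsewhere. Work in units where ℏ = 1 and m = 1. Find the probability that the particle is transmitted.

Since E < U the interior solution is evanescent with decay constant κ = √(2m(U − E))/ℏ = 2.289.
κa = 2.884, sinh(κa) = 8.917.
The exact tunnelling result is T⁻¹ = 1 + U² sinh²(κa) / [4E(U − E)] = 84.17, so T = 0.0119.

T = 0.0119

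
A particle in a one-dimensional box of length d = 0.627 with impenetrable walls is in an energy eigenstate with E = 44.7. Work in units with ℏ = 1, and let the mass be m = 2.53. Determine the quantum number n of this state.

From E_n = n²π²ℏ²/(2md²) invert to n = √(2md²E)/(πℏ).
n = (0.627/π) × √(2 × 2.53 × 44.7) = 3.002 → n = 3.

n = 3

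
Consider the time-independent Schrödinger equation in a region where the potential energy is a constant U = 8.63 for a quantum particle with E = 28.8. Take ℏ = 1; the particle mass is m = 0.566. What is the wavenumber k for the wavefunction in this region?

With E > U the solution is oscillatory, ψ ∝ e^{±ikx} with k = √(2m(E − U))/ℏ.
k = √(2 × 0.566 × 20.17) = 4.778.

k = 4.78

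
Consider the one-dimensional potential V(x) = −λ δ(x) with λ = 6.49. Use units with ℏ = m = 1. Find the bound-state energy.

For x ≠ 0 the bound state is ψ ∝ e^{−κ|x|}; integrating the TISE across the delta gives the cusp condition 2κ = 2mλ/ℏ², so κ = 6.490.
Then E = −ℏ²κ²/(2m) = −mλ²/(2ℏ²) = -21.06.

E = -21.1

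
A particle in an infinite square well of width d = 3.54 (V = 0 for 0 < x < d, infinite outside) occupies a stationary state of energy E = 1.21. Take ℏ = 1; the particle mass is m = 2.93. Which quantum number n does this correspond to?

For an infinite well E_n = n²π²ℏ²/(2md²), so n = (d/πℏ)√(2mE).
n = (3.54/π) × √(2 × 2.93 × 1.21) = 3.001 → n = 3.

n = 3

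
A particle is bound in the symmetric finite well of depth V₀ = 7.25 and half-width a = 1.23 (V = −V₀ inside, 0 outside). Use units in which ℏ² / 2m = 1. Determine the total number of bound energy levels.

N = 3

The dimensionless depth is z₀ = a√(2mV₀)/ℏ = 1.23 × √(7.250) = 3.312.
A new bound state (alternating even/odd) appears each time z₀ passes a multiple of π/2, so N = ⌊2z₀/π⌋ + 1 = ⌊2.108⌋ + 1 = 3.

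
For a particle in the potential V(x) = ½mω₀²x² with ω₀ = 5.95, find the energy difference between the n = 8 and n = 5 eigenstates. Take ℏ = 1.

E_n = ℏω₀(n + ½), so ΔE = (8 − 5) ℏω₀ = 3 × 5.95 = 17.85.

ΔE = 17.9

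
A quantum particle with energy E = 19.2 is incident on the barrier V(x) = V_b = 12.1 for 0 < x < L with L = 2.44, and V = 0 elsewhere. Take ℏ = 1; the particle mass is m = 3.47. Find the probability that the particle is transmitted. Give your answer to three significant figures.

T = 0.792

Above the barrier the interior wavenumber is k₂ = √(2m(E − V_b))/ℏ = 7.020, giving phase k₂L = 17.13.
Matching at both interfaces gives T⁻¹ = 1 + V_b² sin²(k₂L) / [4E(E − V_b)] = 1.262, hence T = 0.792.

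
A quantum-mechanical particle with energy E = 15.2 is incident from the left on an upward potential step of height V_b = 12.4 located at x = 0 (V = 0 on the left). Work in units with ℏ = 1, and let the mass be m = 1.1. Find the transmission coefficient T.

The wavenumbers are k₁ = √(2mE)/ℏ = 5.783 on the left and k₂ = √(2m(E − V_b))/ℏ = 2.482 on the right.
Matching ψ and ψ′ at x = 0 gives r = (k₁ − k₂)/(k₁ + k₂), so R = r² = 0.1595 and T = 1 − R = 0.8405.

T = 0.840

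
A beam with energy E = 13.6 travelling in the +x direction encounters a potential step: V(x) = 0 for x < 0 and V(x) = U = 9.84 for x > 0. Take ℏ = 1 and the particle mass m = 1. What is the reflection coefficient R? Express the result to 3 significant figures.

R = 0.0966

The wavenumbers are k₁ = √(2mE)/ℏ = 5.215 on the left and k₂ = √(2m(E − U))/ℏ = 2.742 on the right.
Matching ψ and ψ′ at x = 0 gives r = (k₁ − k₂)/(k₁ + k₂), so R = r² = 0.09659 and T = 1 − R = 0.9034.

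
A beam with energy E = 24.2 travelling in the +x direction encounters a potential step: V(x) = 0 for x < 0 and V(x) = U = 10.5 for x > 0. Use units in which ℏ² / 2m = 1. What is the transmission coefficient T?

T = 0.980

The wavenumbers are k₁ = √(2mE)/ℏ = 4.919 on the left and k₂ = √(2m(E − U))/ℏ = 3.701 on the right.
Continuity of ψ and ψ′ at the step yields the reflection amplitude r = (k₁ − k₂)/(k₁ + k₂) = 0.1413; thus R = |r|² = 0.01996, T = 0.9800.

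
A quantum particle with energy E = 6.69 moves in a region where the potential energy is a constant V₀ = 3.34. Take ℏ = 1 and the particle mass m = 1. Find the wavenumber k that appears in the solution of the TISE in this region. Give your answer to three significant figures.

With E > V₀ the solution is oscillatory, ψ ∝ e^{±ikx} with k = √(2m(E − V₀))/ℏ.
k = √(2 × 1 × 3.35) = 2.588.

k = 2.59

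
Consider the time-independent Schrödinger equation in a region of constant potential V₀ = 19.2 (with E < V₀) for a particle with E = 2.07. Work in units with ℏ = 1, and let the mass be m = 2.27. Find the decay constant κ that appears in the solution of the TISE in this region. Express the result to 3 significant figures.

Since E < V₀ the TISE in this region is ψ'' = κ²ψ with κ = √(2m(V₀ − E))/ℏ.
κ = √(2 × 2.27 × 17.13) = 8.819.

κ = 8.82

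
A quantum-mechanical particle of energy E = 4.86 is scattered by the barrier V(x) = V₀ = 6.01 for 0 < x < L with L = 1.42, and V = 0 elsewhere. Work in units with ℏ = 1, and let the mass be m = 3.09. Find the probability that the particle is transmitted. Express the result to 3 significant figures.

E < V₀: inside the barrier ψ ∝ e^{±κx} with κ = √(2m(V₀ − E))/ℏ = 2.666.
κL = 3.786, sinh(κL) = 22.02.
Matching ψ, ψ′ at both faces gives T = [1 + V₀² sinh²(κL) / (4E(V₀ − E))]⁻¹ = 1/784.3 = 0.00127.

T = 0.00127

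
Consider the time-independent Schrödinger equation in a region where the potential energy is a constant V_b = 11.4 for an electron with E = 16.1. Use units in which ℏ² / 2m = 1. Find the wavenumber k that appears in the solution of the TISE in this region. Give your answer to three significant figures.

k = 2.17

With E > V_b the solution is oscillatory, ψ ∝ e^{±ikx} with k = √(2m(E − V_b))/ℏ.
k = √(2 × 0.5 × 4.7) = 2.168.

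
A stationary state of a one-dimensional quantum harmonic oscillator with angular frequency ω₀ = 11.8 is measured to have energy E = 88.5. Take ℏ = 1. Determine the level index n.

n = 7

E_n = ℏω₀(n + ½) ⇒ n = E/(ℏω₀) − ½ = 88.5/11.8 − 0.5 = 7.000 → n = 7.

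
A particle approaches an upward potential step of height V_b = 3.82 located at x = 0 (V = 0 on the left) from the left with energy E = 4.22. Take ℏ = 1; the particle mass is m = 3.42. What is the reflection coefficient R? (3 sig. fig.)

R = 0.280

On each side the TISE gives plane waves with k = √(2m(E − V))/ℏ: k₁ = √(2·3.42·4.22) = 5.373, k₂ = √(2·3.42·0.4) = 1.654.
Matching ψ and ψ′ at x = 0 gives r = (k₁ − k₂)/(k₁ + k₂), so R = r² = 0.2801 and T = 1 − R = 0.7199.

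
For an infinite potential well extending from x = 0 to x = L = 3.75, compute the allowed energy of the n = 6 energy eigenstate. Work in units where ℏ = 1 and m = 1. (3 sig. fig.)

E = 12.6

The infinite-well eigenfunctions ψ_n = √(2/L) sin(nπx/L) vanish at both walls, giving E_n = n²π²ℏ²/(2mL²).
E_6 = 6² × π² / (2 × 1 × 3.75²) = 12.63.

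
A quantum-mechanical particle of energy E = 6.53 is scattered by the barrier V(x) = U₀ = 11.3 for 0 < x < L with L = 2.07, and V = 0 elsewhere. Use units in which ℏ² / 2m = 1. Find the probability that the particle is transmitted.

T = 0.000462

Since E < U₀ the interior solution is evanescent with decay constant κ = √(2m(U₀ − E))/ℏ = 2.184.
κL = 4.521, sinh(κL) = 45.96.
Matching ψ, ψ′ at both faces gives T = [1 + U₀² sinh²(κL) / (4E(U₀ − E))]⁻¹ = 1/2165 = 0.000462.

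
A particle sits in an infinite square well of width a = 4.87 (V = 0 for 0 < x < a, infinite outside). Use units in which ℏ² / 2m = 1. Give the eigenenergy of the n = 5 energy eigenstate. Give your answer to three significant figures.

Requiring ψ(0) = ψ(a) = 0 quantises k = nπ/a, hence E_n = ℏ²k²/2m = n²π²ℏ²/(2ma²).
E_5 = 5² × π² / (2 × 0.5 × 4.87²) = 10.40.

E = 10.4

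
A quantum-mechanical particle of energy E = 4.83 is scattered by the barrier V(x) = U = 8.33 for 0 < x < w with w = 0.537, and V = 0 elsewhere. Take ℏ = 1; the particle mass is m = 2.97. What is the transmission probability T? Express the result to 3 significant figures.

T = 0.0287

E < U: inside the barrier ψ ∝ e^{±κx} with κ = √(2m(U − E))/ℏ = 4.560.
κw = 2.449, sinh(κw) = 5.742.
Matching ψ, ψ′ at both faces gives T = [1 + U² sinh²(κw) / (4E(U − E))]⁻¹ = 1/34.84 = 0.0287.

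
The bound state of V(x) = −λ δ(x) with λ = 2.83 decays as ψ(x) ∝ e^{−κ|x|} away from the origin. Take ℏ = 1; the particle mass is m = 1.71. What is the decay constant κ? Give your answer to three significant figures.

κ = 4.84

Integrate −(ℏ²/2m)ψ'' − λδ(x)ψ = Eψ from −ε to +ε: the ψ'' term gives ψ'(0⁺) − ψ'(0⁻) and the δ term gives −(2mλ/ℏ²)ψ(0).
With ψ ∝ e^{−κ|x|} this yields −2κ = −2mλ/ℏ², so κ = mλ/ℏ² = 4.839.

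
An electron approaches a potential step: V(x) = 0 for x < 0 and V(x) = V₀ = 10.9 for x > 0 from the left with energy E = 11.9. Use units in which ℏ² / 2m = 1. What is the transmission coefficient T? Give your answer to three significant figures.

T = 0.697

The wavenumbers are k₁ = √(2mE)/ℏ = 3.450 on the left and k₂ = √(2m(E − V₀))/ℏ = 1.000 on the right.
Continuity of ψ and ψ′ at the step yields the reflection amplitude r = (k₁ − k₂)/(k₁ + k₂) = 0.5505; thus R = |r|² = 0.3031, T = 0.6969.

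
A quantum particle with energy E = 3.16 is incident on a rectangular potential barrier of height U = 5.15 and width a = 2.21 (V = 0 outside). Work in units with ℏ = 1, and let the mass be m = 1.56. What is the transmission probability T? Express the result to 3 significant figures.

T = 0.0000625

Since E < U the interior solution is evanescent with decay constant κ = √(2m(U − E))/ℏ = 2.492.
κa = 5.507, sinh(κa) = 123.2.
The exact tunnelling result is T⁻¹ = 1 + U² sinh²(κa) / [4E(U − E)] = 16000, so T = 0.0000625.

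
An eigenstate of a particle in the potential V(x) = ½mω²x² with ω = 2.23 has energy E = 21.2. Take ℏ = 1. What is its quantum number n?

Invert E_n = (n + ½)ℏω: n = E/ℏω − ½ = 9.007, so n = 9.

n = 9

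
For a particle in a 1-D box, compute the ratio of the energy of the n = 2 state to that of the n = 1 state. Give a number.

Since E_n ∝ n², the ratio is (2/1)² = 4.

4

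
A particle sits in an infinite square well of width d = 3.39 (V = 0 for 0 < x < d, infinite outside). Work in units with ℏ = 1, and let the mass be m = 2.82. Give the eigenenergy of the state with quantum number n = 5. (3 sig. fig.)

Requiring ψ(0) = ψ(d) = 0 quantises k = nπ/d, hence E_n = ℏ²k²/2m = n²π²ℏ²/(2md²).
E_5 = 5² × π² / (2 × 2.82 × 3.39²) = 3.807.

E = 3.81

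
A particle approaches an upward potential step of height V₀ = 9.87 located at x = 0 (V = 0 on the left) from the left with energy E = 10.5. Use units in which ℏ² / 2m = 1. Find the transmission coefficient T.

On each side the TISE gives plane waves with k = √(2m(E − V))/ℏ: k₁ = √(2·½·10.5) = 3.240, k₂ = √(2·½·0.63) = 0.7937.
Continuity of ψ and ψ′ at the step yields the reflection amplitude r = (k₁ − k₂)/(k₁ + k₂) = 0.6065; thus R = |r|² = 0.3678, T = 0.6322.

T = 0.632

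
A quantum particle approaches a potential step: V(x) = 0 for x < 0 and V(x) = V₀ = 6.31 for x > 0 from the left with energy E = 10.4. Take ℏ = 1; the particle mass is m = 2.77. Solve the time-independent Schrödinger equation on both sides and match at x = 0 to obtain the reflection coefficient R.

R = 0.0525

On each side the TISE gives plane waves with k = √(2m(E − V))/ℏ: k₁ = √(2·2.77·10.4) = 7.591, k₂ = √(2·2.77·4.09) = 4.760.
Matching ψ and ψ′ at x = 0 gives r = (k₁ − k₂)/(k₁ + k₂), so R = r² = 0.05252 and T = 1 − R = 0.9475.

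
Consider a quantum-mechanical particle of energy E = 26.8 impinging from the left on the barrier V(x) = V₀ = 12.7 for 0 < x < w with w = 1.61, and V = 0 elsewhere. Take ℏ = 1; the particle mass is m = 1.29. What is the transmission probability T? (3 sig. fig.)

E > V₀: inside the barrier k₂ = √(2m(E − V₀))/ℏ = 6.031, k₂w = 9.711.
T = [1 + V₀² sin²(k₂w) / (4E(E − V₀))]⁻¹ = 1/1.008 = 0.992.

T = 0.992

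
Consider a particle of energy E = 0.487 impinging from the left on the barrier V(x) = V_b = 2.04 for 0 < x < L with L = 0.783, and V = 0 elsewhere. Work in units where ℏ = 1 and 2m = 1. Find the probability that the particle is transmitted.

Since E < V_b the interior solution is evanescent with decay constant κ = √(2m(V_b − E))/ℏ = 1.246.
κL = 0.9758, sinh(κL) = 1.138.
Matching ψ, ψ′ at both faces gives T = [1 + V_b² sinh²(κL) / (4E(V_b − E))]⁻¹ = 1/2.782 = 0.359.

T = 0.359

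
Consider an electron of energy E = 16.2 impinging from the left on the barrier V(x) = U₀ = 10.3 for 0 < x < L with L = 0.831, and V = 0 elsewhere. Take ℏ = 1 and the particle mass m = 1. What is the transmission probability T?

E > U₀: inside the barrier k₂ = √(2m(E − U₀))/ℏ = 3.435, k₂L = 2.855.
T = [1 + U₀² sin²(k₂L) / (4E(E − U₀))]⁻¹ = 1/1.022 = 0.978.

T = 0.978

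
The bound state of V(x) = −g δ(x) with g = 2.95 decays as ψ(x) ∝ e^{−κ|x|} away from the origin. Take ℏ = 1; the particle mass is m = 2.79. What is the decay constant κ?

Integrating the TISE across x = 0 gives the cusp condition ψ'(0⁺) − ψ'(0⁻) = −(2mg/ℏ²)ψ(0).
With ψ ∝ e^{−κ|x|} this yields −2κ = −2mg/ℏ², so κ = mg/ℏ² = 8.231.

κ = 8.23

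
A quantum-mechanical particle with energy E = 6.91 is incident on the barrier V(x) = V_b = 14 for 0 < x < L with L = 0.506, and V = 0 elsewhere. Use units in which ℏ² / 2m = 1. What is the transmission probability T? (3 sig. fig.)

T = 0.237

Since E < V_b the interior solution is evanescent with decay constant κ = √(2m(V_b − E))/ℏ = 2.663.
κL = 1.347, sinh(κL) = 1.794.
The exact tunnelling result is T⁻¹ = 1 + V_b² sinh²(κL) / [4E(V_b − E)] = 4.218, so T = 0.237.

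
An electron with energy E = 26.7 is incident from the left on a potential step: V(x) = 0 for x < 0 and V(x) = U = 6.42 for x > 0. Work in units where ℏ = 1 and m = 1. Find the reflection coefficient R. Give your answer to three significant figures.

R = 0.00471

On each side the TISE gives plane waves with k = √(2m(E − V))/ℏ: k₁ = √(2·1·26.7) = 7.308, k₂ = √(2·1·20.28) = 6.369.
Continuity of ψ and ψ′ at the step yields the reflection amplitude r = (k₁ − k₂)/(k₁ + k₂) = 0.06865; thus R = |r|² = 0.004713, T = 0.9953.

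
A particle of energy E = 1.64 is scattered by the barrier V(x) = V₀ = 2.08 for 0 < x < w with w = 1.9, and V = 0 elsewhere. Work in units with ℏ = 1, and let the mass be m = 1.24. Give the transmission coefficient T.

T = 0.0497

E < V₀: inside the barrier ψ ∝ e^{±κx} with κ = √(2m(V₀ − E))/ℏ = 1.045.
κw = 1.985, sinh(κw) = 3.570.
The exact tunnelling result is T⁻¹ = 1 + V₀² sinh²(κw) / [4E(V₀ − E)] = 20.10, so T = 0.0497.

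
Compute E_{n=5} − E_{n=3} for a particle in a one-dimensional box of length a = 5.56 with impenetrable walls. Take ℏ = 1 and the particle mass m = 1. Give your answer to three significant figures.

E_n = n²π²ℏ²/(2ma²), so ΔE = (5² − 3²) π²ℏ²/(2ma²).
ΔE = 16 × π² / (2 × 1 × 5.56²) = 2.554.

ΔE = 2.55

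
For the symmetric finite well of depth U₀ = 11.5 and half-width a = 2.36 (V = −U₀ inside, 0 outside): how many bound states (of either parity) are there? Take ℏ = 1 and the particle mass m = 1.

N = 8

The dimensionless depth is z₀ = a√(2mU₀)/ℏ = 2.36 × √(23.00) = 11.32.
A new bound state (alternating even/odd) appears each time z₀ passes a multiple of π/2, so N = ⌊2z₀/π⌋ + 1 = ⌊7.205⌋ + 1 = 8.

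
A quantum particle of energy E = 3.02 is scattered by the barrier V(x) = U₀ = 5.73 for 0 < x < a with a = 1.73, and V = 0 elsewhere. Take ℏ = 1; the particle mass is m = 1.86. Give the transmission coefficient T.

T = 0.0000676

E < U₀: inside the barrier ψ ∝ e^{±κx} with κ = √(2m(U₀ − E))/ℏ = 3.175.
κa = 5.493, sinh(κa) = 121.5.
Matching ψ, ψ′ at both faces gives T = [1 + U₀² sinh²(κa) / (4E(U₀ − E))]⁻¹ = 1/14800 = 0.0000676.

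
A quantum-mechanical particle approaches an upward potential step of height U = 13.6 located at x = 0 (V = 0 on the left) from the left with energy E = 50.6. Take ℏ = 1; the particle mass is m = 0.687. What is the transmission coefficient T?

The wavenumbers are k₁ = √(2mE)/ℏ = 8.338 on the left and k₂ = √(2m(E − U))/ℏ = 7.130 on the right.
Continuity of ψ and ψ′ at the step yields the reflection amplitude r = (k₁ − k₂)/(k₁ + k₂) = 0.07810; thus R = |r|² = 0.006099, T = 0.9939.

T = 0.994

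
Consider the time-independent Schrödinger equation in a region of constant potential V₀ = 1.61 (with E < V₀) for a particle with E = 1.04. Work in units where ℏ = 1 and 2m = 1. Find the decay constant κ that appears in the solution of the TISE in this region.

κ = 0.755

Since E < V₀ the TISE in this region is ψ'' = κ²ψ with κ = √(2m(V₀ − E))/ℏ.
κ = √(2 × 0.5 × 0.57) = 0.7550.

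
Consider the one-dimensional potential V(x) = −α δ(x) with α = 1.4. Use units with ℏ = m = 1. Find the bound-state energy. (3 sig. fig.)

The bound state is ψ(x) = √κ e^{−κ|x|}. The derivative jump ψ'(0⁺) − ψ'(0⁻) = −(2mα/ℏ²)ψ(0) fixes κ = mα/ℏ² = 1.400.
Then E = −ℏ²κ²/(2m) = −mα²/(2ℏ²) = -0.9800.

E = -0.980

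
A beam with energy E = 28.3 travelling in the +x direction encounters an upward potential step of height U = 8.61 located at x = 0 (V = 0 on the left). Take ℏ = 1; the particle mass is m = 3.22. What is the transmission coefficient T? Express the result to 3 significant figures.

The wavenumbers are k₁ = √(2mE)/ℏ = 13.50 on the left and k₂ = √(2m(E − U))/ℏ = 11.26 on the right.
Continuity of ψ and ψ′ at the step yields the reflection amplitude r = (k₁ − k₂)/(k₁ + k₂) = 0.09044; thus R = |r|² = 0.008179, T = 0.9918.

T = 0.992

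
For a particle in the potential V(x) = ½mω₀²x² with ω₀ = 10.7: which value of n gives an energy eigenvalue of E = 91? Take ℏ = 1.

n = 8

Invert E_n = (n + ½)ℏω₀: n = E/ℏω₀ − ½ = 8.005, so n = 8.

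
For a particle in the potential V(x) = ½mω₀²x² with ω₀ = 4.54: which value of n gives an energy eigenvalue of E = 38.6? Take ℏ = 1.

Invert E_n = (n + ½)ℏω₀: n = E/ℏω₀ − ½ = 8.002, so n = 8.

n = 8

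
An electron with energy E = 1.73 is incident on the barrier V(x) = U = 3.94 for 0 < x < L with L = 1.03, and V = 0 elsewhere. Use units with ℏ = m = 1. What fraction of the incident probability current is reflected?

R = 0.949

Since E < U the interior solution is evanescent with decay constant κ = √(2m(U − E))/ℏ = 2.102.
κL = 2.165, sinh(κL) = 4.302.
The exact tunnelling result is T⁻¹ = 1 + U² sinh²(κL) / [4E(U − E)] = 19.79, so T = 0.0505.
R = 1 − T = 0.949.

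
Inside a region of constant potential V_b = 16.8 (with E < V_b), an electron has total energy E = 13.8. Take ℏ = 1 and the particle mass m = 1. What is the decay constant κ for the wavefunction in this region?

κ = 2.45

Since E < V_b the TISE in this region is ψ'' = κ²ψ with κ = √(2m(V_b − E))/ℏ.
κ = √(2 × 1 × 3) = 2.449.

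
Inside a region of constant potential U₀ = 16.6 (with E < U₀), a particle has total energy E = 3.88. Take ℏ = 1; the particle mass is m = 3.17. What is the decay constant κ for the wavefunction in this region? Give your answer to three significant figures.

Since E < U₀ the TISE in this region is ψ'' = κ²ψ with κ = √(2m(U₀ − E))/ℏ.
κ = √(2 × 3.17 × 12.72) = 8.980.

κ = 8.98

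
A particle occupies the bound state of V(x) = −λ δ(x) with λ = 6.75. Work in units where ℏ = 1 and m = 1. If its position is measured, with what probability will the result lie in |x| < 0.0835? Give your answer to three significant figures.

The normalised bound state is ψ = √κ e^{−κ|x|} with κ = mλ/ℏ² = 6.750.
P(|x| < d) = ∫_{−d}^{d} κ e^{−2κ|x|} dx = 1 − e^{−2κd} = 1 − e^{−1.127} = 0.6761.

P = 0.676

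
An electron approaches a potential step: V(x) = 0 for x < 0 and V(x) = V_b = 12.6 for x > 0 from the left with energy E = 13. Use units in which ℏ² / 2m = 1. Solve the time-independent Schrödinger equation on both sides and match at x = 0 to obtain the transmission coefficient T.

T = 0.508

On each side the TISE gives plane waves with k = √(2m(E − V))/ℏ: k₁ = √(2·½·13) = 3.606, k₂ = √(2·½·0.4) = 0.6325.
Continuity of ψ and ψ′ at the step yields the reflection amplitude r = (k₁ − k₂)/(k₁ + k₂) = 0.7015; thus R = |r|² = 0.4921, T = 0.5079.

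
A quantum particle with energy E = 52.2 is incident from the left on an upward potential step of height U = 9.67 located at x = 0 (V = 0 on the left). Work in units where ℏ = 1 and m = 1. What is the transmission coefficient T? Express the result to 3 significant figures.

T = 0.997

The wavenumbers are k₁ = √(2mE)/ℏ = 10.22 on the left and k₂ = √(2m(E − U))/ℏ = 9.223 on the right.
Matching ψ and ψ′ at x = 0 gives r = (k₁ − k₂)/(k₁ + k₂), so R = r² = 0.002619 and T = 1 − R = 0.9974.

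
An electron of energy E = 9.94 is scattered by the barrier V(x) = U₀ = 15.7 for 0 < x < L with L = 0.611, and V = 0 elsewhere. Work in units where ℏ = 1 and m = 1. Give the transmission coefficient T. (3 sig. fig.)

T = 0.0572

E < U₀: inside the barrier ψ ∝ e^{±κx} with κ = √(2m(U₀ − E))/ℏ = 3.394.
κL = 2.074, sinh(κL) = 3.915.
The exact tunnelling result is T⁻¹ = 1 + U₀² sinh²(κL) / [4E(U₀ − E)] = 17.49, so T = 0.0572.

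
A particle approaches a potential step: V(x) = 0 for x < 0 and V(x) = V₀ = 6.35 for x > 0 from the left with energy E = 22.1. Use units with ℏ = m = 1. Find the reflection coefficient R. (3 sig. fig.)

On each side the TISE gives plane waves with k = √(2m(E − V))/ℏ: k₁ = √(2·1·22.1) = 6.648, k₂ = √(2·1·15.75) = 5.612.
Continuity of ψ and ψ′ at the step yields the reflection amplitude r = (k₁ − k₂)/(k₁ + k₂) = 0.08448; thus R = |r|² = 0.007137, T = 0.9929.

R = 0.00714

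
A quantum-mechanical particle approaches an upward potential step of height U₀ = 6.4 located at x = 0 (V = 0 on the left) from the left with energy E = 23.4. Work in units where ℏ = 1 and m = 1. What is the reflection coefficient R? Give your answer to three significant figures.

The wavenumbers are k₁ = √(2mE)/ℏ = 6.841 on the left and k₂ = √(2m(E − U₀))/ℏ = 5.831 on the right.
Continuity of ψ and ψ′ at the step yields the reflection amplitude r = (k₁ − k₂)/(k₁ + k₂) = 0.07971; thus R = |r|² = 0.006354, T = 0.9936.

R = 0.00635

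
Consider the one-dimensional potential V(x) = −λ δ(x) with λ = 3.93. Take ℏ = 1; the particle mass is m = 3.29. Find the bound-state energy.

E = -25.4

For x ≠ 0 the bound state is ψ ∝ e^{−κ|x|}; integrating the TISE across the delta gives the cusp condition 2κ = 2mλ/ℏ², so κ = 12.93.
Then E = −ℏ²κ²/(2m) = −mλ²/(2ℏ²) = -25.41.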